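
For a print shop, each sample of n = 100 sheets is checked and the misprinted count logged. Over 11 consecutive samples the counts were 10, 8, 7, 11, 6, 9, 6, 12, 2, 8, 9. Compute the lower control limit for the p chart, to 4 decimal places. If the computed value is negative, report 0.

p̄ = Σdᵢ / (k·n) = 88 / (11 × 100) = 0.08000
LCL = p̄ − 3·√(p̄(1−p̄)/n) = 0.08000 − 3 × 0.02713 = -0.00139 → 0 (negative, so LCL = 0)

0.0000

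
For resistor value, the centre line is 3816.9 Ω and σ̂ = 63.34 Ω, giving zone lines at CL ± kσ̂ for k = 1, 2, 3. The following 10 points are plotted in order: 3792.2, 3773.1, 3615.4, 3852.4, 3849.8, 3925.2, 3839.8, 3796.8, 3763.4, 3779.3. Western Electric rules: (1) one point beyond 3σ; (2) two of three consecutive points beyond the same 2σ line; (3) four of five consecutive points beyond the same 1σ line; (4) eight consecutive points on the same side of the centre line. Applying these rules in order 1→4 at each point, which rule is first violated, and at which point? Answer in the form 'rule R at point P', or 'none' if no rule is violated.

rule 1 at point 3

Zone of each point (C = within 1σ̂, B = 1σ̂–2σ̂, A = 2σ̂–3σ̂, * = beyond 3σ̂; sign = side of CL): 1:-C, 2:-C, 3:-*, 4:+C, 5:+C, 6:+B, 7:+C, 8:-C, 9:-C, 10:-C
Rule 1 (one point beyond the 3σ limits) is satisfied at point 3.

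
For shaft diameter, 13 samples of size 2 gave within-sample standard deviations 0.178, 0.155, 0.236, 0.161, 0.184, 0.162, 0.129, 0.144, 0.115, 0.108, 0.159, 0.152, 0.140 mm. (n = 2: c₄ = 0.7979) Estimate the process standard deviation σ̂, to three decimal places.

0.195

s̄ = (0.178 + 0.155 + 0.236 + 0.161 + 0.184 + 0.162 + 0.129 + 0.144 + 0.115 + 0.108 + 0.159 + 0.152 + 0.140) / 13 = 0.1556
σ̂ = s̄ / c₄ = 0.1556 / 0.7979 = 0.1950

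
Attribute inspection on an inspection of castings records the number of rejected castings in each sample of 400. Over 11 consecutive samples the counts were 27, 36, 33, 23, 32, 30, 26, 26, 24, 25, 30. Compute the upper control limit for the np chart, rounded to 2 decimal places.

p̄ = Σdᵢ / (k·n) = 312 / (11 × 400) = 0.07091
UCL = np̄ + 3·√(np̄(1−p̄)) = 28.3636 + 3 × √(28.3636×0.92909) = 28.3636 + 3 × 5.1335 = 43.7640

43.76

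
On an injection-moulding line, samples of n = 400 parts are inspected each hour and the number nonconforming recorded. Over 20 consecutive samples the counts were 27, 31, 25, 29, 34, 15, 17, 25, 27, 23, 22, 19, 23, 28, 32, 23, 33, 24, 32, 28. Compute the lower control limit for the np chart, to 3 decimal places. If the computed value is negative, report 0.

11.098

p̄ = Σdᵢ / (k·n) = 517 / (20 × 400) = 0.06463
LCL = np̄ − 3·√(np̄(1−p̄)) = 25.8500 − 3 × 4.9173 = 11.0982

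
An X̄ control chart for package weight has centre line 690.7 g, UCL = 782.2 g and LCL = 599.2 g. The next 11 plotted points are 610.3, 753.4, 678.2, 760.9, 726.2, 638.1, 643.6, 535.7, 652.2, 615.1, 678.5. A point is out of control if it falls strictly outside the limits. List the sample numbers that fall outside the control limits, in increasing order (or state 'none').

Compare each point to [599.2, 782.2]: sample 8 = 535.7 < LCL.

8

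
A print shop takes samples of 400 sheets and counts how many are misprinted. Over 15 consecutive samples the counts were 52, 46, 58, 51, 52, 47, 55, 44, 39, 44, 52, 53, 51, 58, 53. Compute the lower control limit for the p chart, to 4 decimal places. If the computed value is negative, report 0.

p̄ = Σdᵢ / (k·n) = 755 / (15 × 400) = 0.12583
LCL = p̄ − 3·√(p̄(1−p̄)/n) = 0.12583 − 3 × 0.01658 = 0.07608

0.0761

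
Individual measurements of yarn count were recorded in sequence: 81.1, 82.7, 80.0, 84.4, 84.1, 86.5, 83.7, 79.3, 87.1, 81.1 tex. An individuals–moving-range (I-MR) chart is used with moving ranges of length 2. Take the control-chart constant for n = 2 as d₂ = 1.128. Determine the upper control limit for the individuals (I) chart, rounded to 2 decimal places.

92.57

X̄ = (81.1 + 82.7 + 80.0 + 84.4 + 84.1 + 86.5 + 83.7 + 79.3 + 87.1 + 81.1) / 10 = 83.0000
Moving ranges: 1.6, 2.7, 4.4, 0.3, 2.4, 2.8, 4.4, 7.8, 6.0; M̄R̄ = 32.4000 / 9 = 3.6000
UCL = X̄ + 3·M̄R̄/d₂ = 83.0000 + 3 × 3.6000 / 1.128 = 92.5745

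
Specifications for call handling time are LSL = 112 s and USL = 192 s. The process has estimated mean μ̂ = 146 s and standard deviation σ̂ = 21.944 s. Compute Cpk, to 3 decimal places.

Cpu = (USL − μ̂) / (3σ̂) = (192 − 146) / (3 × 21.944) = 0.6987; Cpl = (μ̂ − LSL) / (3σ̂) = (146 − 112) / (3 × 21.944) = 0.5165; Cpk = min(Cpu, Cpl) = 0.5165

0.516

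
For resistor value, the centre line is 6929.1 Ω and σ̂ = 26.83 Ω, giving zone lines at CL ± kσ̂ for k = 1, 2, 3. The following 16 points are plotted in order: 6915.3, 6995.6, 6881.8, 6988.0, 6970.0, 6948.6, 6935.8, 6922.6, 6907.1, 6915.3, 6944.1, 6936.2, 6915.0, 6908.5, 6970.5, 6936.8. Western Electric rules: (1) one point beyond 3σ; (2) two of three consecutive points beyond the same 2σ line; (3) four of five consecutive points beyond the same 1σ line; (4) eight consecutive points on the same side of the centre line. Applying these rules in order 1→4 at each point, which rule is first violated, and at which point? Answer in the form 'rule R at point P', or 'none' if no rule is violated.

rule 2 at point 4

Zone of each point (C = within 1σ̂, B = 1σ̂–2σ̂, A = 2σ̂–3σ̂, * = beyond 3σ̂; sign = side of CL): 1:-C, 2:+A, 3:-B, 4:+A, 5:+B, 6:+C, 7:+C, 8:-C, 9:-C, 10:-C, 11:+C, 12:+C, 13:-C, 14:-C, 15:+B, 16:+C
Rule 2 (two of three consecutive points beyond the same 2σ limit) is satisfied at point 4.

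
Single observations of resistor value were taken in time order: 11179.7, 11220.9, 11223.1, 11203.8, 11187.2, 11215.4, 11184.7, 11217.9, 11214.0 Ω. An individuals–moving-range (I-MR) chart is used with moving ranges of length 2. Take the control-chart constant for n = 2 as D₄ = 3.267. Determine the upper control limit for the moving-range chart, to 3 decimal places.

71.588

Moving ranges: 41.2, 2.2, 19.3, 16.6, 28.2, 30.7, 33.2, 3.9; M̄R̄ = 175.3000 / 8 = 21.9125
UCL_MR = D₄·M̄R̄ = 3.267 × 21.9125 = 71.5881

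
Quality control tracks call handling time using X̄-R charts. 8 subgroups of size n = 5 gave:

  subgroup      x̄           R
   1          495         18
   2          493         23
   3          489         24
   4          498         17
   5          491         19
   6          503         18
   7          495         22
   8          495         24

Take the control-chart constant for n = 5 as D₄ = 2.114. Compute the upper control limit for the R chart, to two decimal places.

R̄ = (18 + 23 + 24 + 17 + 19 + 18 + 22 + 24) / 8 = 165.0000 / 8 = 20.6250
UCL_R = D₄·R̄ = 2.114 × 20.6250 = 43.6013

43.60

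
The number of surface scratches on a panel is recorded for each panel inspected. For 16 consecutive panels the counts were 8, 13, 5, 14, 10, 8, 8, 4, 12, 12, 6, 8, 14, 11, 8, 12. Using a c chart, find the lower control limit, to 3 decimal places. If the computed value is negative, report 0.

c̄ = (8 + 13 + 5 + 14 + 10 + 8 + 8 + 4 + 12 + 12 + 6 + 8 + 14 + 11 + 8 + 12) / 16 = 153 / 16 = 9.5625
LCL = c̄ − 3√c̄ = 9.5625 − 3 × 3.0923 = 0.2855

0.286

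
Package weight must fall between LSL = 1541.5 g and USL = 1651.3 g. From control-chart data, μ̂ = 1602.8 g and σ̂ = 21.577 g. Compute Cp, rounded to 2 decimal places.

Cp = (USL − LSL) / (6σ̂) = (1651.3 − 1541.5) / (6 × 21.577) = 109.8000 / 129.4620 = 0.8481

0.85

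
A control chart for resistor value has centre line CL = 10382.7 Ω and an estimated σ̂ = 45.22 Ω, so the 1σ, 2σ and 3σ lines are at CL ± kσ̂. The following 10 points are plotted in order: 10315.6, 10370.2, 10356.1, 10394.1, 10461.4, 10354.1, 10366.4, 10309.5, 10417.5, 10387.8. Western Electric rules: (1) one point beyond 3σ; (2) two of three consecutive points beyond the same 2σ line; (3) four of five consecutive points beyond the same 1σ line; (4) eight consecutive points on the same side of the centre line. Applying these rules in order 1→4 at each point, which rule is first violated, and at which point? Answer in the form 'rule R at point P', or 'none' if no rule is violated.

none

Zone of each point (C = within 1σ̂, B = 1σ̂–2σ̂, A = 2σ̂–3σ̂, * = beyond 3σ̂; sign = side of CL): 1:-B, 2:-C, 3:-C, 4:+C, 5:+B, 6:-C, 7:-C, 8:-B, 9:+C, 10:+C
No rule fires across all 10 points.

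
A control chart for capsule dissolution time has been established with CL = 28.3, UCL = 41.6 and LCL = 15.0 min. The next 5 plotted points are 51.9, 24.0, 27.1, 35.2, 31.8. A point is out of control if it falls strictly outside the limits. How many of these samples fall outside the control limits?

Compare each point to [15.0, 41.6]: sample 1 = 51.9 > UCL.

1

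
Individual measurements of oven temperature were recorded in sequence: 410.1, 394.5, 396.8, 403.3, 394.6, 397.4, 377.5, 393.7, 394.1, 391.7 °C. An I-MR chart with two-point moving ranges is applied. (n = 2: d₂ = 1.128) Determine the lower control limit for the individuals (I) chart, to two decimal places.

X̄ = (410.1 + 394.5 + 396.8 + 403.3 + 394.6 + 397.4 + 377.5 + 393.7 + 394.1 + 391.7) / 10 = 395.3700
Moving ranges: 15.6, 2.3, 6.5, 8.7, 2.8, 19.9, 16.2, 0.4, 2.4; M̄R̄ = 74.8000 / 9 = 8.3111
LCL = X̄ − 3·M̄R̄/d₂ = 395.3700 − 3 × 8.3111 / 1.128 = 373.2660

373.27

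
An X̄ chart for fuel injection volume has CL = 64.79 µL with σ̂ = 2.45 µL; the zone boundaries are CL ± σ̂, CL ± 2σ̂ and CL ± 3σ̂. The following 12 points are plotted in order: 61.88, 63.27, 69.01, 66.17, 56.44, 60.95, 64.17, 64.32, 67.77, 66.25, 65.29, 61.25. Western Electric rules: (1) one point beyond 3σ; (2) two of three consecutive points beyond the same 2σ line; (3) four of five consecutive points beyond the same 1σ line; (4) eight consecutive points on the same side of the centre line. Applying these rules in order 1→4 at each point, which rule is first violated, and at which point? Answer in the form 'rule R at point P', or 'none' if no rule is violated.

rule 1 at point 5

Zone of each point (C = within 1σ̂, B = 1σ̂–2σ̂, A = 2σ̂–3σ̂, * = beyond 3σ̂; sign = side of CL): 1:-B, 2:-C, 3:+B, 4:+C, 5:-*, 6:-B, 7:-C, 8:-C, 9:+B, 10:+C, 11:+C, 12:-B
Rule 1 (one point beyond the 3σ limits) is satisfied at point 5.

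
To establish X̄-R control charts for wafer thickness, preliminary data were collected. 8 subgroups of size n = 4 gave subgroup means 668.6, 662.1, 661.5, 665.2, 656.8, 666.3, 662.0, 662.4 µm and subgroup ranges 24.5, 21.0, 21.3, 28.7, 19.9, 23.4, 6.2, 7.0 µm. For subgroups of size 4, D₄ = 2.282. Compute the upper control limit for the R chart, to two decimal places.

43.36

R̄ = (24.5 + 21.0 + 21.3 + 28.7 + 19.9 + 23.4 + 6.2 + 7.0) / 8 = 152.0000 / 8 = 19.0000
UCL_R = D₄·R̄ = 2.282 × 19.0000 = 43.3580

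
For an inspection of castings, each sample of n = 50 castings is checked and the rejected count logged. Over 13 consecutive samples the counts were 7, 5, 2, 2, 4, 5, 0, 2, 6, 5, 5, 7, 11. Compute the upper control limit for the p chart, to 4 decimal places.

0.2176

p̄ = Σdᵢ / (k·n) = 61 / (13 × 50) = 0.09385
UCL = p̄ + 3·√(p̄(1−p̄)/n) = 0.09385 + 3 × √(0.09385×0.90615/50) = 0.09385 + 3 × 0.04124 = 0.21757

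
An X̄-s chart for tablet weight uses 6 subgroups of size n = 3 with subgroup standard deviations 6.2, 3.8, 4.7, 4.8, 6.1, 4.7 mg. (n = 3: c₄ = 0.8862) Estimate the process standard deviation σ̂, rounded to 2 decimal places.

5.70

s̄ = (6.2 + 3.8 + 4.7 + 4.8 + 6.1 + 4.7) / 6 = 5.0500
σ̂ = s̄ / c₄ = 5.0500 / 0.8862 = 5.6985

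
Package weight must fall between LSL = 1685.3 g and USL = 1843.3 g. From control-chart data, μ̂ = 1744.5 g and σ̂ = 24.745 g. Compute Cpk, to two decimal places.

Cpu = (USL − μ̂) / (3σ̂) = (1843.3 − 1744.5) / (3 × 24.745) = 1.3309; Cpl = (μ̂ − LSL) / (3σ̂) = (1744.5 − 1685.3) / (3 × 24.745) = 0.7975; Cpk = min(Cpu, Cpl) = 0.7975

0.80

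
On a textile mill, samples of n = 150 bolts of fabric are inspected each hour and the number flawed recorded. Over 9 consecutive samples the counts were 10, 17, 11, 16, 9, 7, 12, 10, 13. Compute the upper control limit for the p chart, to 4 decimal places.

p̄ = Σdᵢ / (k·n) = 105 / (9 × 150) = 0.07778
UCL = p̄ + 3·√(p̄(1−p̄)/n) = 0.07778 + 3 × √(0.07778×0.92222/150) = 0.07778 + 3 × 0.02187 = 0.14338

0.1434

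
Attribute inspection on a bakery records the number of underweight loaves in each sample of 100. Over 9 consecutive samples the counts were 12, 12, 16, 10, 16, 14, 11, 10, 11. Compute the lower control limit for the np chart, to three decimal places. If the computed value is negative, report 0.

2.542

p̄ = Σdᵢ / (k·n) = 112 / (9 × 100) = 0.12444
LCL = np̄ − 3·√(np̄(1−p̄)) = 12.4444 − 3 × 3.3009 = 2.5418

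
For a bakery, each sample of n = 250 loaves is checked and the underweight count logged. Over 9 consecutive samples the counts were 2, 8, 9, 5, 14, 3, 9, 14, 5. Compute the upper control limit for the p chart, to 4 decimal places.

0.0634

p̄ = Σdᵢ / (k·n) = 69 / (9 × 250) = 0.03067
UCL = p̄ + 3·√(p̄(1−p̄)/n) = 0.03067 + 3 × √(0.03067×0.96933/250) = 0.03067 + 3 × 0.01090 = 0.06338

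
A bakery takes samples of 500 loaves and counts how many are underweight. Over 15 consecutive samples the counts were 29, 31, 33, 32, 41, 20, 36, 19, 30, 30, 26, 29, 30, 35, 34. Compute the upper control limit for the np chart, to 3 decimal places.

p̄ = Σdᵢ / (k·n) = 455 / (15 × 500) = 0.06067
UCL = np̄ + 3·√(np̄(1−p̄)) = 30.3333 + 3 × √(30.3333×0.93933) = 30.3333 + 3 × 5.3379 = 46.3470

46.347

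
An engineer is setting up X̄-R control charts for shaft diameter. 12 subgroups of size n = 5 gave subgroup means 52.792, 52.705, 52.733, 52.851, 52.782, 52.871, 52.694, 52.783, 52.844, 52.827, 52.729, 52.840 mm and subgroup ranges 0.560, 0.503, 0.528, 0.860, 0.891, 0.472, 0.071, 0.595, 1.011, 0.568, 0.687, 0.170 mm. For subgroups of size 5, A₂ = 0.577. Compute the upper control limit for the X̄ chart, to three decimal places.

53.120

X̄̄ = (52.792 + 52.705 + 52.733 + 52.851 + 52.782 + 52.871 + 52.694 + 52.783 + 52.844 + 52.827 + 52.729 + 52.840) / 12 = 633.4510 / 12 = 52.7876
R̄ = (0.560 + 0.503 + 0.528 + 0.860 + 0.891 + 0.472 + 0.071 + 0.595 + 1.011 + 0.568 + 0.687 + 0.170) / 12 = 6.9160 / 12 = 0.5763
UCL = X̄̄ + A₂·R̄ = 52.7876 + 0.577 × 0.5763 = 53.1201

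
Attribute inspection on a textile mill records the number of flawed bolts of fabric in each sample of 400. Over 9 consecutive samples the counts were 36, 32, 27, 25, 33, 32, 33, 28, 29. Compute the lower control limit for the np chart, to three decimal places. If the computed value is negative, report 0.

p̄ = Σdᵢ / (k·n) = 275 / (9 × 400) = 0.07639
LCL = np̄ − 3·√(np̄(1−p̄)) = 30.5556 − 3 × 5.3124 = 14.6184

14.618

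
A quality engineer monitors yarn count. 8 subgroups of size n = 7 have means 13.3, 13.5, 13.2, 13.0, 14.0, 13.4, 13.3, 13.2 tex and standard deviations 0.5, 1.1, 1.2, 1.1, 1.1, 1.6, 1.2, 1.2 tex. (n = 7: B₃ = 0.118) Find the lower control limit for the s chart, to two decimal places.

s̄ = (0.5 + 1.1 + 1.2 + 1.1 + 1.1 + 1.6 + 1.2 + 1.2) / 8 = 1.1250
LCL_s = B₃·s̄ = 0.118 × 1.1250 = 0.1327

0.13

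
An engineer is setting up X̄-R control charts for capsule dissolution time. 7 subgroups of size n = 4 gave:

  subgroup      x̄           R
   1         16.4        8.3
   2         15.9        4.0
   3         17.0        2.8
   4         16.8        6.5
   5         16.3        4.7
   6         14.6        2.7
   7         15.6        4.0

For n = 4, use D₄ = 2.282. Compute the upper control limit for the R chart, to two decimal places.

10.76

R̄ = (8.3 + 4.0 + 2.8 + 6.5 + 4.7 + 2.7 + 4.0) / 7 = 33.0000 / 7 = 4.7143
UCL_R = D₄·R̄ = 2.282 × 4.7143 = 10.7580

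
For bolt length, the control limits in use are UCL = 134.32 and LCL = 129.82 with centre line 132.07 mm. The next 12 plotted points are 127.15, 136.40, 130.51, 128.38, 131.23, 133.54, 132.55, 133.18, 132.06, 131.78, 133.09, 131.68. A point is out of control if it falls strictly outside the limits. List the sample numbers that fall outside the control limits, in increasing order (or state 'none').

1, 2, 4

Compare each point to [129.82, 134.32]: sample 1 = 127.15 < LCL; sample 2 = 136.40 > UCL; sample 4 = 128.38 < LCL.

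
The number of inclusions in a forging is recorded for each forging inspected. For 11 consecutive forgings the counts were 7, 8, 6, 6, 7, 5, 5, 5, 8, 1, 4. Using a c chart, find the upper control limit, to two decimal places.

12.76

c̄ = (7 + 8 + 6 + 6 + 7 + 5 + 5 + 5 + 8 + 1 + 4) / 11 = 62 / 11 = 5.6364
UCL = c̄ + 3√c̄ = 5.6364 + 3 × √5.6364 = 5.6364 + 3 × 2.3741 = 12.7587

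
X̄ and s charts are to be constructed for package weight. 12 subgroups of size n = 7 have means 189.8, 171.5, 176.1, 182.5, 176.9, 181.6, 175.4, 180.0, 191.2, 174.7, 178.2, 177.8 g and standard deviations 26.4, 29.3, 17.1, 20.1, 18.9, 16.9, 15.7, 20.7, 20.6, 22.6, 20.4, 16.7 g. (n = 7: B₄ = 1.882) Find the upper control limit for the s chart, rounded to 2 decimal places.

s̄ = (26.4 + 29.3 + 17.1 + 20.1 + 18.9 + 16.9 + 15.7 + 20.7 + 20.6 + 22.6 + 20.4 + 16.7) / 12 = 20.4500
UCL_s = B₄·s̄ = 1.882 × 20.4500 = 38.4869

38.49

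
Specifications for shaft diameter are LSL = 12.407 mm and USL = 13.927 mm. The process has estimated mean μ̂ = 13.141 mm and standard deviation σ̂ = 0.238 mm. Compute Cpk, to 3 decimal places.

1.028

Cpu = (USL − μ̂) / (3σ̂) = (13.927 − 13.141) / (3 × 0.238) = 1.1008; Cpl = (μ̂ − LSL) / (3σ̂) = (13.141 − 12.407) / (3 × 0.238) = 1.0280; Cpk = min(Cpu, Cpl) = 1.0280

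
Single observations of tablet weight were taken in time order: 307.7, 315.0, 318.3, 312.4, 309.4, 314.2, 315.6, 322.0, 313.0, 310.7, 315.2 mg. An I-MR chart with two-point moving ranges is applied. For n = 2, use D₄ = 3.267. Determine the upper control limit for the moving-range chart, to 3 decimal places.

15.649

Moving ranges: 7.3, 3.3, 5.9, 3.0, 4.8, 1.4, 6.4, 9.0, 2.3, 4.5; M̄R̄ = 47.9000 / 10 = 4.7900
UCL_MR = D₄·M̄R̄ = 3.267 × 4.7900 = 15.6489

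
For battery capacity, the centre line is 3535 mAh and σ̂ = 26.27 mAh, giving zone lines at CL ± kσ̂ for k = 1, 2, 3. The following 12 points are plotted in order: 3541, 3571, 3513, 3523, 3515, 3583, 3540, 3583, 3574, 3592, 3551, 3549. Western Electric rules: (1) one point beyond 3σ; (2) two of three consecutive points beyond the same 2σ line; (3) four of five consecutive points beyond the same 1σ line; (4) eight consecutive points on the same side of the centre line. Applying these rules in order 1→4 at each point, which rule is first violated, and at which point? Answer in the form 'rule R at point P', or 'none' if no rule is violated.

rule 3 at point 10

Zone of each point (C = within 1σ̂, B = 1σ̂–2σ̂, A = 2σ̂–3σ̂, * = beyond 3σ̂; sign = side of CL): 1:+C, 2:+B, 3:-C, 4:-C, 5:-C, 6:+B, 7:+C, 8:+B, 9:+B, 10:+A, 11:+C, 12:+C
Rule 3 (four of five consecutive points beyond the same 1σ limit) is satisfied at point 10.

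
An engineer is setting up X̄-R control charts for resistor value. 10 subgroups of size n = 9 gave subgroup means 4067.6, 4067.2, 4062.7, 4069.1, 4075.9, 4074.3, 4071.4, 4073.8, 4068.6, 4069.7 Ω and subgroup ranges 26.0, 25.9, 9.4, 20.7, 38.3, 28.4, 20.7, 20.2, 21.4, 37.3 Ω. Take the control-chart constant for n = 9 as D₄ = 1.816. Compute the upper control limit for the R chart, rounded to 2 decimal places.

R̄ = (26.0 + 25.9 + 9.4 + 20.7 + 38.3 + 28.4 + 20.7 + 20.2 + 21.4 + 37.3) / 10 = 248.3000 / 10 = 24.8300
UCL_R = D₄·R̄ = 1.816 × 24.8300 = 45.0913

45.09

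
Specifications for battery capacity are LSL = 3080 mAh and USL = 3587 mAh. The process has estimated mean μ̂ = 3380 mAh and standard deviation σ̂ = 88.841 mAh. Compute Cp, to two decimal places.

0.95

Cp = (USL − LSL) / (6σ̂) = (3587 − 3080) / (6 × 88.841) = 507.0000 / 533.0460 = 0.9511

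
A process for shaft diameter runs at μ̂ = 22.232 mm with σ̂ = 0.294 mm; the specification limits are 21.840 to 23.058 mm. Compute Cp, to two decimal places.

0.69

Cp = (USL − LSL) / (6σ̂) = (23.058 − 21.840) / (6 × 0.294) = 1.2180 / 1.7640 = 0.6905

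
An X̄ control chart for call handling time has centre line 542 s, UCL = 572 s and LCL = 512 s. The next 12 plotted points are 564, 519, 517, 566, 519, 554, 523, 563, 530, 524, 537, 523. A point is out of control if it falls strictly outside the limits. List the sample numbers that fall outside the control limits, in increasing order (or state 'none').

none

All 12 points lie within [512, 572].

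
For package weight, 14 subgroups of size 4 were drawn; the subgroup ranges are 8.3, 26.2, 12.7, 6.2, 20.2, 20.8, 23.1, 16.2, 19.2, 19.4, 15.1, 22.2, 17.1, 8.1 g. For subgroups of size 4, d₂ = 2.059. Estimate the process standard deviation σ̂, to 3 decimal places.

8.145

R̄ = (8.3 + 26.2 + 12.7 + 6.2 + 20.2 + 20.8 + 23.1 + 16.2 + 19.2 + 19.4 + 15.1 + 22.2 + 17.1 + 8.1) / 14 = 16.7714
σ̂ = R̄ / d₂ = 16.7714 / 2.059 = 8.1454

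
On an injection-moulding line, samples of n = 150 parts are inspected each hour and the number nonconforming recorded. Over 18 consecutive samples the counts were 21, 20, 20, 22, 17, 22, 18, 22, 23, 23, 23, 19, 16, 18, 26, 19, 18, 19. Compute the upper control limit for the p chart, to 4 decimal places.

p̄ = Σdᵢ / (k·n) = 366 / (18 × 150) = 0.13556
UCL = p̄ + 3·√(p̄(1−p̄)/n) = 0.13556 + 3 × √(0.13556×0.86444/150) = 0.13556 + 3 × 0.02795 = 0.21941

0.2194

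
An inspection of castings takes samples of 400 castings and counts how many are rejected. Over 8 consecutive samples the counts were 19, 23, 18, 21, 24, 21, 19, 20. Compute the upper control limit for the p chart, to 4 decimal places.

0.0847

p̄ = Σdᵢ / (k·n) = 165 / (8 × 400) = 0.05156
UCL = p̄ + 3·√(p̄(1−p̄)/n) = 0.05156 + 3 × √(0.05156×0.94844/400) = 0.05156 + 3 × 0.01106 = 0.08473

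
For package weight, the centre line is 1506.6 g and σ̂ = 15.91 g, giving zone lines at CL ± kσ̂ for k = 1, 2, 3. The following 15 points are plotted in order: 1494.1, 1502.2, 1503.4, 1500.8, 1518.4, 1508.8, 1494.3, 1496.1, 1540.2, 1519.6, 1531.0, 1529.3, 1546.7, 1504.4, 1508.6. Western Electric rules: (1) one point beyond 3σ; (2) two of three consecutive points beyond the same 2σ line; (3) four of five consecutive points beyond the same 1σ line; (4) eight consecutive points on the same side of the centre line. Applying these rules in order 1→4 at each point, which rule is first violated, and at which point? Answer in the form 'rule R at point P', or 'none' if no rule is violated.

rule 3 at point 13

Zone of each point (C = within 1σ̂, B = 1σ̂–2σ̂, A = 2σ̂–3σ̂, * = beyond 3σ̂; sign = side of CL): 1:-C, 2:-C, 3:-C, 4:-C, 5:+C, 6:+C, 7:-C, 8:-C, 9:+A, 10:+C, 11:+B, 12:+B, 13:+A, 14:-C, 15:+C
Rule 3 (four of five consecutive points beyond the same 1σ limit) is satisfied at point 13.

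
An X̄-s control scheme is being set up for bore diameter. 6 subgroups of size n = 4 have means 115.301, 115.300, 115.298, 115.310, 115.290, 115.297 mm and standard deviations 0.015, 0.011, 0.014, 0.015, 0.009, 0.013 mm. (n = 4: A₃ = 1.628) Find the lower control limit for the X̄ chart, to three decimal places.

X̄̄ = (115.301 + 115.300 + 115.298 + 115.310 + 115.290 + 115.297) / 6 = 115.2993
s̄ = (0.015 + 0.011 + 0.014 + 0.015 + 0.009 + 0.013) / 6 = 0.0128
LCL = X̄̄ − A₃·s̄ = 115.2993 − 1.628 × 0.0128 = 115.2784

115.278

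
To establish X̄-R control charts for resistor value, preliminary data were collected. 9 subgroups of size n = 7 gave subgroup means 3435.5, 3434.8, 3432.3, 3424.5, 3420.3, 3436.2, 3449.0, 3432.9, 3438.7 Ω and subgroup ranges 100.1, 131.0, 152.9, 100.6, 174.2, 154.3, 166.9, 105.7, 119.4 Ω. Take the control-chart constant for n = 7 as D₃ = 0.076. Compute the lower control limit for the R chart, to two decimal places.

10.18

R̄ = (100.1 + 131.0 + 152.9 + 100.6 + 174.2 + 154.3 + 166.9 + 105.7 + 119.4) / 9 = 1205.1000 / 9 = 133.9000
LCL_R = D₃·R̄ = 0.076 × 133.9000 = 10.1764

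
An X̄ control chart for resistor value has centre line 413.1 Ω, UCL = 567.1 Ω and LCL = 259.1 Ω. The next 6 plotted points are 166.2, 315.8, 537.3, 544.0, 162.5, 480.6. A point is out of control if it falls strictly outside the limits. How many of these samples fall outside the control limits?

2

Compare each point to [259.1, 567.1]: sample 1 = 166.2 < LCL; sample 5 = 162.5 < LCL.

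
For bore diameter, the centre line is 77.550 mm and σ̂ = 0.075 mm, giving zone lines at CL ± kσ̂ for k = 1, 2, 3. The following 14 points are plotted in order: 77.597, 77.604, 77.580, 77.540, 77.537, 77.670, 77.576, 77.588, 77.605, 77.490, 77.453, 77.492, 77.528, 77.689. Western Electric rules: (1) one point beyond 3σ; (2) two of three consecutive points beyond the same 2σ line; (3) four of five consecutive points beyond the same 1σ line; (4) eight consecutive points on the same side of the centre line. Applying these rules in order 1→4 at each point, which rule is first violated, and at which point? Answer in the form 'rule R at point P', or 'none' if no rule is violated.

none

Zone of each point (C = within 1σ̂, B = 1σ̂–2σ̂, A = 2σ̂–3σ̂, * = beyond 3σ̂; sign = side of CL): 1:+C, 2:+C, 3:+C, 4:-C, 5:-C, 6:+B, 7:+C, 8:+C, 9:+C, 10:-C, 11:-B, 12:-C, 13:-C, 14:+B
No rule fires across all 14 points.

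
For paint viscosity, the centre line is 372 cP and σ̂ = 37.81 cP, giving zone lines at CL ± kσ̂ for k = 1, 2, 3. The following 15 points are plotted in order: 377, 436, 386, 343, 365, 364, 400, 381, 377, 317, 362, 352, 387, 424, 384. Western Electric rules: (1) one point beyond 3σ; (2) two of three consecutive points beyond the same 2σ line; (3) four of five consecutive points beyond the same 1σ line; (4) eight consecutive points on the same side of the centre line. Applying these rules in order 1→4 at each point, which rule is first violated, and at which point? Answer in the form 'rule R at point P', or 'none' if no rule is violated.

none

Zone of each point (C = within 1σ̂, B = 1σ̂–2σ̂, A = 2σ̂–3σ̂, * = beyond 3σ̂; sign = side of CL): 1:+C, 2:+B, 3:+C, 4:-C, 5:-C, 6:-C, 7:+C, 8:+C, 9:+C, 10:-B, 11:-C, 12:-C, 13:+C, 14:+B, 15:+C
No rule fires across all 15 points.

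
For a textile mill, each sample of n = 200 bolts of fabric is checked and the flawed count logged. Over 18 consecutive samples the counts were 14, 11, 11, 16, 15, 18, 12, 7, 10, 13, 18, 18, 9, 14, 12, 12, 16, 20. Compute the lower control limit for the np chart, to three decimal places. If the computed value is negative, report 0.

p̄ = Σdᵢ / (k·n) = 246 / (18 × 200) = 0.06833
LCL = np̄ − 3·√(np̄(1−p̄)) = 13.6667 − 3 × 3.5683 = 2.9618

2.962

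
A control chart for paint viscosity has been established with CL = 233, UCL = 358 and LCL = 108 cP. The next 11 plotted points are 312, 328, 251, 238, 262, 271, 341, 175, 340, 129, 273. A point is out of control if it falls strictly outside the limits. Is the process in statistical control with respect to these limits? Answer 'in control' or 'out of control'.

in control

All 11 points lie within [108, 358].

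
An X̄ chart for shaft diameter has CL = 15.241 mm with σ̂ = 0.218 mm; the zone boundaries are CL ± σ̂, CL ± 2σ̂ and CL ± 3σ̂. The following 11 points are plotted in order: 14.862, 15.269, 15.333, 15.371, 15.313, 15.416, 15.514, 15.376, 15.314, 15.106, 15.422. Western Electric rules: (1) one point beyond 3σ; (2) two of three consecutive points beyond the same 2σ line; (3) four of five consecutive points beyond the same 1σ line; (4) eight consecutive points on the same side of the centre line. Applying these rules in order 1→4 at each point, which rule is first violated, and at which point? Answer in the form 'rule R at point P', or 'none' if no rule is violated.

Zone of each point (C = within 1σ̂, B = 1σ̂–2σ̂, A = 2σ̂–3σ̂, * = beyond 3σ̂; sign = side of CL): 1:-B, 2:+C, 3:+C, 4:+C, 5:+C, 6:+C, 7:+B, 8:+C, 9:+C, 10:-C, 11:+C
Rule 4 (eight consecutive points on the same side of the centre line) is satisfied at point 9.

rule 4 at point 9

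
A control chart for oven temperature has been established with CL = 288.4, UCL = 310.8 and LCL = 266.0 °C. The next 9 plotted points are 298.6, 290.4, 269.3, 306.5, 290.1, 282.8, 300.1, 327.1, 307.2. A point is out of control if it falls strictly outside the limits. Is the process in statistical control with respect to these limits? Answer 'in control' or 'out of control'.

out of control

Compare each point to [266.0, 310.8]: sample 8 = 327.1 > UCL.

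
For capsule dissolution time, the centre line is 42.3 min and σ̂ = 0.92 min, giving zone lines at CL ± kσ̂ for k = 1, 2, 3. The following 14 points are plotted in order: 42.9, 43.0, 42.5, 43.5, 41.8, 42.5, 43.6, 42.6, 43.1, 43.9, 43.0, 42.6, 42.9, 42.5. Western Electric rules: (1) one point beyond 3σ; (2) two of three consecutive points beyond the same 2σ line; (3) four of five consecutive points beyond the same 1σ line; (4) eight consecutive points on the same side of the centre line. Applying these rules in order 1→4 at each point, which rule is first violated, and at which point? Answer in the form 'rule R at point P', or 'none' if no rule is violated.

Zone of each point (C = within 1σ̂, B = 1σ̂–2σ̂, A = 2σ̂–3σ̂, * = beyond 3σ̂; sign = side of CL): 1:+C, 2:+C, 3:+C, 4:+B, 5:-C, 6:+C, 7:+B, 8:+C, 9:+C, 10:+B, 11:+C, 12:+C, 13:+C, 14:+C
Rule 4 (eight consecutive points on the same side of the centre line) is satisfied at point 13.

rule 4 at point 13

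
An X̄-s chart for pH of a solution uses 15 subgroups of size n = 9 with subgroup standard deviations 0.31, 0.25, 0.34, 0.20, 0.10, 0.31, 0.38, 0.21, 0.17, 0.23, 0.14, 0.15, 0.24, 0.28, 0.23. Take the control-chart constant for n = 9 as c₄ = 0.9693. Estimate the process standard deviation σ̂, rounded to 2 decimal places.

s̄ = (0.31 + 0.25 + 0.34 + 0.20 + 0.10 + 0.31 + 0.38 + 0.21 + 0.17 + 0.23 + 0.14 + 0.15 + 0.24 + 0.28 + 0.23) / 15 = 0.2360
σ̂ = s̄ / c₄ = 0.2360 / 0.9693 = 0.2435

0.24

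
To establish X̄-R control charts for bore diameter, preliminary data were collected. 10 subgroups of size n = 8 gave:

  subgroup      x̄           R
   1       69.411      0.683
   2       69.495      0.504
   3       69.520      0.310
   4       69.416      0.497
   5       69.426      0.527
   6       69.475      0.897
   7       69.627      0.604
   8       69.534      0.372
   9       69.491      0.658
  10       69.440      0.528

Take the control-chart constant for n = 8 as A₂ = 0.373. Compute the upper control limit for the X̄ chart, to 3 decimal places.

69.692

X̄̄ = (69.411 + 69.495 + 69.520 + 69.416 + 69.426 + 69.475 + 69.627 + 69.534 + 69.491 + 69.440) / 10 = 694.8350 / 10 = 69.4835
R̄ = (0.683 + 0.504 + 0.310 + 0.497 + 0.527 + 0.897 + 0.604 + 0.372 + 0.658 + 0.528) / 10 = 5.5800 / 10 = 0.5580
UCL = X̄̄ + A₂·R̄ = 69.4835 + 0.373 × 0.5580 = 69.6916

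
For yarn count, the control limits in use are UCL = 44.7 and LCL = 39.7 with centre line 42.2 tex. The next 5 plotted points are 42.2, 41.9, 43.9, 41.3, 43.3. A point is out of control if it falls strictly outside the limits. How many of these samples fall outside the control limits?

0

All 5 points lie within [39.7, 44.7].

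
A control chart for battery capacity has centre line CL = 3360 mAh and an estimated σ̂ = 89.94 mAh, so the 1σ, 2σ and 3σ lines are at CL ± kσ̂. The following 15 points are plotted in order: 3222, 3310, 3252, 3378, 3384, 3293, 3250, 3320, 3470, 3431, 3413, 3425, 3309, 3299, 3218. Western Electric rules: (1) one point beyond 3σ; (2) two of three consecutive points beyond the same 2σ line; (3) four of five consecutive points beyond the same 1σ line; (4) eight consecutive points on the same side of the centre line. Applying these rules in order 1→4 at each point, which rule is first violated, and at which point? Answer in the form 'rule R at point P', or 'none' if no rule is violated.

Zone of each point (C = within 1σ̂, B = 1σ̂–2σ̂, A = 2σ̂–3σ̂, * = beyond 3σ̂; sign = side of CL): 1:-B, 2:-C, 3:-B, 4:+C, 5:+C, 6:-C, 7:-B, 8:-C, 9:+B, 10:+C, 11:+C, 12:+C, 13:-C, 14:-C, 15:-B
No rule fires across all 15 points.

none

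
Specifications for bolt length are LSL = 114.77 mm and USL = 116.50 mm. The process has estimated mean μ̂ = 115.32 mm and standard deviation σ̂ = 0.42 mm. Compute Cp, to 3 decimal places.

0.687

Cp = (USL − LSL) / (6σ̂) = (116.50 − 114.77) / (6 × 0.42) = 1.7300 / 2.5200 = 0.6865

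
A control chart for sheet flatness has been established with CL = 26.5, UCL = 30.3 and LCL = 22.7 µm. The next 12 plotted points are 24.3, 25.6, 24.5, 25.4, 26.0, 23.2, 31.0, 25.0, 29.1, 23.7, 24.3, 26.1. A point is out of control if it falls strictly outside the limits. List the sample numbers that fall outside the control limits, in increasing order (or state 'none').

Compare each point to [22.7, 30.3]: sample 7 = 31.0 > UCL.

7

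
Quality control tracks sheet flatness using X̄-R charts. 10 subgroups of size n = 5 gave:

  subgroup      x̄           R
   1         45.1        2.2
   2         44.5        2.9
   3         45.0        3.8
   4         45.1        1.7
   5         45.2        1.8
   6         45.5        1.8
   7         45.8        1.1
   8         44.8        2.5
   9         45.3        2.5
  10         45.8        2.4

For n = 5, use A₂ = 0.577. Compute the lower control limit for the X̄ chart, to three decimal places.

43.900

X̄̄ = (45.1 + 44.5 + 45.0 + 45.1 + 45.2 + 45.5 + 45.8 + 44.8 + 45.3 + 45.8) / 10 = 452.1000 / 10 = 45.2100
R̄ = (2.2 + 2.9 + 3.8 + 1.7 + 1.8 + 1.8 + 1.1 + 2.5 + 2.5 + 2.4) / 10 = 22.7000 / 10 = 2.2700
LCL = X̄̄ − A₂·R̄ = 45.2100 − 0.577 × 2.2700 = 43.9002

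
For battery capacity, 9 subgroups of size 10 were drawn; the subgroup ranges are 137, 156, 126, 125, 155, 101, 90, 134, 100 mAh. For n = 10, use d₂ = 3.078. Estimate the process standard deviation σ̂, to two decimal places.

40.57

R̄ = (137 + 156 + 126 + 125 + 155 + 101 + 90 + 134 + 100) / 9 = 124.8889
σ̂ = R̄ / d₂ = 124.8889 / 3.078 = 40.5747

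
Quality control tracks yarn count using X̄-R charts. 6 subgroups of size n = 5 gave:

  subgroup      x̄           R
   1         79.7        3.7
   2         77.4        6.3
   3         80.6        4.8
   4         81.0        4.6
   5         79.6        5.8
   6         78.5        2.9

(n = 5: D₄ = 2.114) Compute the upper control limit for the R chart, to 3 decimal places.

9.901

R̄ = (3.7 + 6.3 + 4.8 + 4.6 + 5.8 + 2.9) / 6 = 28.1000 / 6 = 4.6833
UCL_R = D₄·R̄ = 2.114 × 4.6833 = 9.9006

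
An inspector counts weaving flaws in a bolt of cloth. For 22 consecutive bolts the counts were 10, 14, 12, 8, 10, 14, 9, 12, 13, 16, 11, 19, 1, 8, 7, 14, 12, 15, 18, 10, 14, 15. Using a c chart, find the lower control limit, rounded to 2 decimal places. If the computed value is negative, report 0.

1.56

c̄ = (10 + 14 + 12 + 8 + 10 + 14 + 9 + 12 + 13 + 16 + 11 + 19 + 1 + 8 + 7 + 14 + 12 + 15 + 18 + 10 + 14 + 15) / 22 = 262 / 22 = 11.9091
LCL = c̄ − 3√c̄ = 11.9091 − 3 × 3.4510 = 1.5562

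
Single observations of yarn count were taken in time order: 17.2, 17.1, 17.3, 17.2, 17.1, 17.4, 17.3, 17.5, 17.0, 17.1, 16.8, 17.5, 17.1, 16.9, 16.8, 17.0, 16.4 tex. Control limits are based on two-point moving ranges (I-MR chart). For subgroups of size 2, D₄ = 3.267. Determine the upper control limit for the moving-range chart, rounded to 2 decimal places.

0.86

Moving ranges: 0.1, 0.2, 0.1, 0.1, 0.3, 0.1, 0.2, 0.5, 0.1, 0.3, 0.7, 0.4, 0.2, 0.1, 0.2, 0.6; M̄R̄ = 4.2000 / 16 = 0.2625
UCL_MR = D₄·M̄R̄ = 3.267 × 0.2625 = 0.8576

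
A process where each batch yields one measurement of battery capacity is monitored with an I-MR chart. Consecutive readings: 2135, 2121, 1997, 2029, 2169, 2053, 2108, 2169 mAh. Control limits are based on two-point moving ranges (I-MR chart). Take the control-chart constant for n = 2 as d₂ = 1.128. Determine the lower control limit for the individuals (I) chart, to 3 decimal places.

1891.698

X̄ = (2135 + 2121 + 1997 + 2029 + 2169 + 2053 + 2108 + 2169) / 8 = 2097.6250
Moving ranges: 14, 124, 32, 140, 116, 55, 61; M̄R̄ = 542.0000 / 7 = 77.4286
LCL = X̄ − 3·M̄R̄/d₂ = 2097.6250 − 3 × 77.4286 / 1.128 = 1891.6979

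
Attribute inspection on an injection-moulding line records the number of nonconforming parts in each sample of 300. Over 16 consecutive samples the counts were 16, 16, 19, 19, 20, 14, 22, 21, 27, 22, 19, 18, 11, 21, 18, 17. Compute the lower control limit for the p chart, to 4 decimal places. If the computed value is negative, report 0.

0.0206

p̄ = Σdᵢ / (k·n) = 300 / (16 × 300) = 0.06250
LCL = p̄ − 3·√(p̄(1−p̄)/n) = 0.06250 − 3 × 0.01398 = 0.02057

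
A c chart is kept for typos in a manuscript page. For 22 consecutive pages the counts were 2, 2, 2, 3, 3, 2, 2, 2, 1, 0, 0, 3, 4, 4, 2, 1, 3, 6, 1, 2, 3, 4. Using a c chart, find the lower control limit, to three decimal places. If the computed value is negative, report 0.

c̄ = (2 + 2 + 2 + 3 + 3 + 2 + 2 + 2 + 1 + 0 + 0 + 3 + 4 + 4 + 2 + 1 + 3 + 6 + 1 + 2 + 3 + 4) / 22 = 52 / 22 = 2.3636
LCL = c̄ − 3√c̄ = 2.3636 − 3 × 1.5374 = -2.2486 → 0 (cannot be negative)

0.000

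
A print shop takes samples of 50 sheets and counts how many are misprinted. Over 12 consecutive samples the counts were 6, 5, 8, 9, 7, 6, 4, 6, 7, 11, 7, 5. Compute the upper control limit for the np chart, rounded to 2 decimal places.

p̄ = Σdᵢ / (k·n) = 81 / (12 × 50) = 0.13500
UCL = np̄ + 3·√(np̄(1−p̄)) = 6.7500 + 3 × √(6.7500×0.86500) = 6.7500 + 3 × 2.4164 = 13.9991

14.00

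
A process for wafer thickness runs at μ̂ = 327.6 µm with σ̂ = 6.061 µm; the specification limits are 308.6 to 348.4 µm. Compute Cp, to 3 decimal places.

Cp = (USL − LSL) / (6σ̂) = (348.4 − 308.6) / (6 × 6.061) = 39.8000 / 36.3660 = 1.0944

1.094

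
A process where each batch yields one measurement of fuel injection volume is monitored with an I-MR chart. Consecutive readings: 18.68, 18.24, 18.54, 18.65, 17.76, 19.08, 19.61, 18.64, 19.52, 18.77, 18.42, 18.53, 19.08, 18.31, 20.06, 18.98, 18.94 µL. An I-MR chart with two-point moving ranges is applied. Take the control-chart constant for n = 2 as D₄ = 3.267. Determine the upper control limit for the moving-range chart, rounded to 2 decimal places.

2.21

Moving ranges: 0.44, 0.30, 0.11, 0.89, 1.32, 0.53, 0.97, 0.88, 0.75, 0.35, 0.11, 0.55, 0.77, 1.75, 1.08, 0.04; M̄R̄ = 10.8400 / 16 = 0.6775
UCL_MR = D₄·M̄R̄ = 3.267 × 0.6775 = 2.2134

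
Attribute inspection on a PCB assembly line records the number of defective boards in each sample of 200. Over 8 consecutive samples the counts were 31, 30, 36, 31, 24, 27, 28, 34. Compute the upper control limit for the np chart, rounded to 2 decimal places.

45.30

p̄ = Σdᵢ / (k·n) = 241 / (8 × 200) = 0.15063
UCL = np̄ + 3·√(np̄(1−p̄)) = 30.1250 + 3 × √(30.1250×0.84937) = 30.1250 + 3 × 5.0584 = 45.3002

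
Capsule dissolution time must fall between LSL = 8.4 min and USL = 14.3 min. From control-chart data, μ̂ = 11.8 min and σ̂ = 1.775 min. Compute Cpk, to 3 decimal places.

Cpu = (USL − μ̂) / (3σ̂) = (14.3 − 11.8) / (3 × 1.775) = 0.4695; Cpl = (μ̂ − LSL) / (3σ̂) = (11.8 − 8.4) / (3 × 1.775) = 0.6385; Cpk = min(Cpu, Cpl) = 0.4695

0.469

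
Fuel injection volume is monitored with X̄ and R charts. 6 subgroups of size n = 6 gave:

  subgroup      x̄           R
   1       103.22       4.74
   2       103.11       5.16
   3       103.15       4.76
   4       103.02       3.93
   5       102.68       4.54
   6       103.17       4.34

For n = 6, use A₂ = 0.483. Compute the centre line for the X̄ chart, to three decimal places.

103.058

X̄̄ = (103.22 + 103.11 + 103.15 + 103.02 + 102.68 + 103.17) / 6 = 618.3500 / 6 = 103.0583
CL = X̄̄ = 103.0583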